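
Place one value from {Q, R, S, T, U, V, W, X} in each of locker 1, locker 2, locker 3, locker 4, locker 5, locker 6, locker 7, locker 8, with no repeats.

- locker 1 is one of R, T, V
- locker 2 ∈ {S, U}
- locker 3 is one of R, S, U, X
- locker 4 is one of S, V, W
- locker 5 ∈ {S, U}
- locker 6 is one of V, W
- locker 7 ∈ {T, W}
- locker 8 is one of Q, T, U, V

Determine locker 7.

Among the 8 variables, Q fits only locker 8 (and all 8 values in {Q, R, S, T, U, V, W, X} must be used), so locker 8 = Q.
The 7 still-open variables together cover exactly {R, S, T, U, V, W, X} — 7 values for 7 variables — and X appears only in locker 3's list, so locker 3 = X.
The 6 still-open variables draw from only 6 values {R, S, T, U, V, W}, so each is used; only locker 1 can be R, hence locker 1 = R.
The 5 still-open variables together cover exactly {S, T, U, V, W} — 5 values for 5 variables — and T appears only in locker 7's list, so locker 7 = T.

T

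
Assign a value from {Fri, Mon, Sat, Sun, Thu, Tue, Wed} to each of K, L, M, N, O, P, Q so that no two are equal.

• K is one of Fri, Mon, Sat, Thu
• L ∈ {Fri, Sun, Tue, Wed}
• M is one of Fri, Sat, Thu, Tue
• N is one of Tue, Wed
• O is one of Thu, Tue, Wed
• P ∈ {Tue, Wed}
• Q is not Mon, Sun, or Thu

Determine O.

Thu

The 7 variables draw from only 7 values {Fri, Mon, Sat, Sun, Thu, Tue, Wed}, so each is used; only K can be Mon, hence K = Mon.
The 6 still-open variables draw from only 6 values {Fri, Sat, Sun, Thu, Tue, Wed}, so each is used; only L can be Sun, hence L = Sun.
The 2 variables N and P are confined to {Tue, Wed}, which locks those values in; drop them from M, O, Q.
So O = Thu.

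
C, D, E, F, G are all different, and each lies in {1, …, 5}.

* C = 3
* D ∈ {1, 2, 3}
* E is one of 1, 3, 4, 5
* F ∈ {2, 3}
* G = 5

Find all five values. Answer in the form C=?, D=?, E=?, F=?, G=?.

C must be 3 (only option left). So D, E, F can't be 3.
F's domain is down to {2}, so F = 2. Remove 2 from D.
G must be 5 (only option left). Strike 5 from E.
D's domain is down to {1}, so D = 1. So E can't be 1.
E must be 4 (only option left).

C=3, D=1, E=4, F=2, G=5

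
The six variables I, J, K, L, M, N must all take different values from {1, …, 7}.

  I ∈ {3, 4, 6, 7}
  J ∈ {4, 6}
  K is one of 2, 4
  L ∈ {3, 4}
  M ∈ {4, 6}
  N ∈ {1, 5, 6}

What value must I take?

7

The 2 variables J and M are confined to {4, 6}, which locks those values in; drop them from I, K, L, N.
K's domain is down to {2}, so K = 2.
L has just one choice, so L = 3. Strike 3 from I.
So I = 7.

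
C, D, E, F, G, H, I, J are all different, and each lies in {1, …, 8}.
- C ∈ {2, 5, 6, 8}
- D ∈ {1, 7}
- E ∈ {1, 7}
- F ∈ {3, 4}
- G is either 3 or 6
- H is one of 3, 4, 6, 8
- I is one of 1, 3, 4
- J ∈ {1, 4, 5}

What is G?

The 8 variables draw from only 8 values {1, 2, 3, 4, 5, 6, 7, 8}, so each is used; only C can be 2, hence C = 2.
The 7 still-open variables draw from only 7 values {1, 3, 4, 5, 6, 7, 8}, so each is used; only J can be 5, hence J = 5.
The 6 still-open variables together cover exactly {1, 3, 4, 6, 7, 8} — 6 values for 6 variables — and 8 appears only in H's list, so H = 8.
Among the 5 still-open variables, 6 fits only G (and all 5 values in {1, 3, 4, 6, 7} must be used), so G = 6.

6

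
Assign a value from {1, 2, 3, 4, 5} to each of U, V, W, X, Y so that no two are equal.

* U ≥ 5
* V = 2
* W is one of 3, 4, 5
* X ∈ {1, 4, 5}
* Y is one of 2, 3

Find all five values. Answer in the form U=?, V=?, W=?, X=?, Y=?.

U's domain is down to {5}, so U = 5. So W, X can't be 5.
V's domain is down to {2}, so V = 2. Remove 2 from Y.
Y must be 3 (only option left). Remove 3 from W.
W's domain is down to {4}, so W = 4. So X can't be 4.
That leaves X = 1.

U=5, V=2, W=4, X=1, Y=3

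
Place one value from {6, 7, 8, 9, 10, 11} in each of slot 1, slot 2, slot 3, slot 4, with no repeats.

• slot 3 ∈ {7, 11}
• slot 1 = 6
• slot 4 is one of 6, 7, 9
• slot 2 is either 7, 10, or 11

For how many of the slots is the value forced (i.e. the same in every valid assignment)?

1

slot 1 has just one choice, so slot 1 = 6. Eliminate 6 elsewhere: slot 4.
Determined: slot 1=6. The other slots each still have more than one consistent value. That makes 1.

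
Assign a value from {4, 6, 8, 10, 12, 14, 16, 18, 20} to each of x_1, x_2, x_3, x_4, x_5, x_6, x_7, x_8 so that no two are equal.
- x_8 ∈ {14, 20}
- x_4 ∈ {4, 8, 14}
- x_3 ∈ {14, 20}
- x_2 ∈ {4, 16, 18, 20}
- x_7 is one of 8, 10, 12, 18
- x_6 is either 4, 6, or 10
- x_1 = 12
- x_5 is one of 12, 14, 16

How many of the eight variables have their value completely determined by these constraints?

x_1's domain is down to {12}, so x_1 = 12. Strike 12 from x_5, x_7.
x_3 and x_8 share exactly the 2 values {14, 20}; by pigeonhole those values go to them, so strike 14, 20 from x_2, x_4, x_5.
x_5's domain is down to {16}, so x_5 = 16. Strike 16 from x_2.
Determined: x_1=12, x_5=16. The other variables each still have more than one consistent value. That makes 2.

2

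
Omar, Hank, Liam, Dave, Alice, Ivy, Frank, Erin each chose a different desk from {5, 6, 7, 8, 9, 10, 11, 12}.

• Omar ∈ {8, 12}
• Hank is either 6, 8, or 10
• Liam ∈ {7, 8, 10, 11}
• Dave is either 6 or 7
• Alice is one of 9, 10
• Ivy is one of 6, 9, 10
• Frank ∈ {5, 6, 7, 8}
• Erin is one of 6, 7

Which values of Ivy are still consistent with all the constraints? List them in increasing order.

The 8 variables together cover exactly {5, 6, 7, 8, 9, 10, 11, 12} — 8 values for 8 variables — and 5 appears only in Frank's list, so Frank = 5.
Among the 7 still-open variables, 11 fits only Liam (and all 7 values in {6, 7, 8, 9, 10, 11, 12} must be used), so Liam = 11.
The 6 still-open variables draw from only 6 values {6, 7, 8, 9, 10, 12}, so each is used; only Omar can be 12, hence Omar = 12.
The 5 still-open variables draw from only 5 values {6, 7, 8, 9, 10}, so each is used; only Hank can be 8, hence Hank = 8.
Dave and Erin share exactly the 2 values {6, 7}; by pigeonhole those values go to them, so strike 6, 7 from Ivy.
No further eliminations apply; Ivy can still be any of 9, 10.

9, 10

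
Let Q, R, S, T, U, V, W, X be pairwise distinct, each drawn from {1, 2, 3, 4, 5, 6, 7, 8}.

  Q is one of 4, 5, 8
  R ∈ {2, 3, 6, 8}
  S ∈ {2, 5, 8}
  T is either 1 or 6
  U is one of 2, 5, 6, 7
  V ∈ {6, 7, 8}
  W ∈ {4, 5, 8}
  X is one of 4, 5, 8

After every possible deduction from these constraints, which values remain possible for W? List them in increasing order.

4, 5, 8

Among the 8 variables, 1 fits only T (and all 8 values in {1, 2, 3, 4, 5, 6, 7, 8} must be used), so T = 1.
Among the 7 still-open variables, 3 fits only R (and all 7 values in {2, 3, 4, 5, 6, 7, 8} must be used), so R = 3.
The 3 variables Q, W, X are confined to {4, 5, 8}, which locks those values in; drop them from S, U, V.
That leaves S = 2. Eliminate 2 elsewhere: U.
No further eliminations apply; W can still be any of 4, 5, 8.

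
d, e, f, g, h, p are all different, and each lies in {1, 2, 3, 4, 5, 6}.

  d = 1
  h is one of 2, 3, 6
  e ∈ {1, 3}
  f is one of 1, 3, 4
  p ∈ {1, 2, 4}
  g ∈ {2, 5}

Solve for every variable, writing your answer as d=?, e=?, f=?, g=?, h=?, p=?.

d's domain is down to {1}, so d = 1. So e, f, p can't be 1.
e has just one choice, so e = 3. Strike 3 from f, h.
f's domain is down to {4}, so f = 4. Remove 4 from p.
p has just one choice, so p = 2. So g, h can't be 2.
g must be 5 (only option left).
h has just one choice, so h = 6.

d=1, e=3, f=4, g=5, h=6, p=2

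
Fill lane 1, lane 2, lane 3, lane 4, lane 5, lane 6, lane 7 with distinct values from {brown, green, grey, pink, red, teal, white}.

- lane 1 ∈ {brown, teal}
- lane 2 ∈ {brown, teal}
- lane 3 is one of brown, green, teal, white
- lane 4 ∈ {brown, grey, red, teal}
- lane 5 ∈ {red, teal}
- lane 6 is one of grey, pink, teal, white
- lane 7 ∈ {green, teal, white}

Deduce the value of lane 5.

The 7 variables draw from only 7 values {brown, green, grey, pink, red, teal, white}, so each is used; only lane 6 can be pink, hence lane 6 = pink.
Among the 6 still-open variables, grey fits only lane 4 (and all 6 values in {brown, green, grey, red, teal, white} must be used), so lane 4 = grey.
The 5 still-open variables together cover exactly {brown, green, red, teal, white} — 5 values for 5 variables — and red appears only in lane 5's list, so lane 5 = red.

red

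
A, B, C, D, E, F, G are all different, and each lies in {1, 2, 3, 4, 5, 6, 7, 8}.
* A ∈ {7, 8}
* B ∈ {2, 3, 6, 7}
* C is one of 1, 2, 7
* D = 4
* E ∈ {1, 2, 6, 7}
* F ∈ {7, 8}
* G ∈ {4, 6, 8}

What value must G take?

6

D's domain is down to {4}, so D = 4. Strike 4 from G.
Among the 6 still-open variables, 3 fits only B (and all 6 values in {1, 2, 3, 6, 7, 8} must be used), so B = 3.
A and F between them cover only {7, 8} — a naked pair. Remove those values from C, E, G.
So G = 6.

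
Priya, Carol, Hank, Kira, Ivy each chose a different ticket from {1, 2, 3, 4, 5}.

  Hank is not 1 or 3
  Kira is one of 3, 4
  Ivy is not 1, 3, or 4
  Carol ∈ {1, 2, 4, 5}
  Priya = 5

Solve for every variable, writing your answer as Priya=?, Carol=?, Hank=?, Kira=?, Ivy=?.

Priya must be 5 (only option left). So Carol, Hank, Ivy can't be 5.
That leaves Ivy = 2. Strike 2 from Carol, Hank.
Hank's domain is down to {4}, so Hank = 4. So Carol, Kira can't be 4.
Kira has just one choice, so Kira = 3.
Carol's domain is down to {1}, so Carol = 1.

Priya=5, Carol=1, Hank=4, Kira=3, Ivy=2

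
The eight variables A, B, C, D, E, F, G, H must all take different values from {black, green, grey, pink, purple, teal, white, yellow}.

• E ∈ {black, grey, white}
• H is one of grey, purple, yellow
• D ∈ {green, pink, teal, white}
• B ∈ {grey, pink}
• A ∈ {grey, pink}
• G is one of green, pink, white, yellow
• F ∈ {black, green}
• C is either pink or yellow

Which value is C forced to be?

The 8 variables draw from only 8 values {black, green, grey, pink, purple, teal, white, yellow}, so each is used; only H can be purple, hence H = purple.
Among the 7 still-open variables, teal fits only D (and all 7 values in {black, green, grey, pink, teal, white, yellow} must be used), so D = teal.
The 2 variables A and B are confined to {grey, pink}, which locks those values in; drop them from C, E, G.
So C = yellow.

yellow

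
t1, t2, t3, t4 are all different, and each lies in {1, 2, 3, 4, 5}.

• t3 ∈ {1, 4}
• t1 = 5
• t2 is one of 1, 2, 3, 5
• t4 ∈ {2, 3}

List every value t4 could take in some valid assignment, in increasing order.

2, 3

t1 has just one choice, so t1 = 5. Remove 5 from t2.
No further eliminations apply; t4 can still be any of 2, 3.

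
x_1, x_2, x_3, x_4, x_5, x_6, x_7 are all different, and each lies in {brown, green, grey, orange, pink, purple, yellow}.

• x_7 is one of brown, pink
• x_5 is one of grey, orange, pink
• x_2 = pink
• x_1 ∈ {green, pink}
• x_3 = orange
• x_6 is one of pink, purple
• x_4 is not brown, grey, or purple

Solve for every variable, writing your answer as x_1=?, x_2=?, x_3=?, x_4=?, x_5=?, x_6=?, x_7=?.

x_2 must be pink (only option left). Strike pink from x_1, x_4, x_5, x_6, x_7.
x_3 must be orange (only option left). Remove orange from x_4, x_5.
x_5's domain is down to {grey}, so x_5 = grey.
That leaves x_6 = purple.
x_7's domain is down to {brown}, so x_7 = brown.
That leaves x_1 = green. So x_4 can't be green.
x_4 has just one choice, so x_4 = yellow.

x_1=green, x_2=pink, x_3=orange, x_4=yellow, x_5=grey, x_6=purple, x_7=brown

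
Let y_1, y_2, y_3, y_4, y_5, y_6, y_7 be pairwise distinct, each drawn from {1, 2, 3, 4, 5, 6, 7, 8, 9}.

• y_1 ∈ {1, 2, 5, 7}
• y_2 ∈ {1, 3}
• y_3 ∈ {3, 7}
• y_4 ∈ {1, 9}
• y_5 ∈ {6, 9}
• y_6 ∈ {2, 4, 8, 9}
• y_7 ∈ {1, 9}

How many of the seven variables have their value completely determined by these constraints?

y_4 and y_7 share exactly the 2 values {1, 9}; by pigeonhole those values go to them, so strike 1, 9 from y_1, y_2, y_5, y_6.
y_2 must be 3 (only option left). Strike 3 from y_3.
y_3's domain is down to {7}, so y_3 = 7. Eliminate 7 elsewhere: y_1.
y_5's domain is down to {6}, so y_5 = 6.
Determined: y_2=3, y_3=7, y_5=6. The other variables each still have more than one consistent value. That makes 3.

3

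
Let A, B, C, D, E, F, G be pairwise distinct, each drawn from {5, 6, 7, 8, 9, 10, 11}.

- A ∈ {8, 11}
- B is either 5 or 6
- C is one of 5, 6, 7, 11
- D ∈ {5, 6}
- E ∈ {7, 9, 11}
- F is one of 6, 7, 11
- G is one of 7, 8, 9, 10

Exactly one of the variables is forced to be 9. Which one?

E

Among the 7 variables, 10 fits only G (and all 7 values in {5, 6, 7, 8, 9, 10, 11} must be used), so G = 10.
Among the 6 still-open variables, 8 fits only A (and all 6 values in {5, 6, 7, 8, 9, 11} must be used), so A = 8.
The 5 still-open variables draw from only 5 values {5, 6, 7, 9, 11}, so each is used; only E can be 9, hence E = 9.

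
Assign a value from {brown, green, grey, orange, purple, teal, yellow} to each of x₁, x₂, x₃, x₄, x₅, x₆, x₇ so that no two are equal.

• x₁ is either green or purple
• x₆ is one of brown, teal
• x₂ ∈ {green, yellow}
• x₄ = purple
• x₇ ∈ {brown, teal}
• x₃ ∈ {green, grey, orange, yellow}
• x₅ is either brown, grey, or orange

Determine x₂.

x₄'s domain is down to {purple}, so x₄ = purple. Eliminate purple elsewhere: x₁.
x₁ has just one choice, so x₁ = green. So x₂, x₃ can't be green.
So x₂ = yellow.

yellow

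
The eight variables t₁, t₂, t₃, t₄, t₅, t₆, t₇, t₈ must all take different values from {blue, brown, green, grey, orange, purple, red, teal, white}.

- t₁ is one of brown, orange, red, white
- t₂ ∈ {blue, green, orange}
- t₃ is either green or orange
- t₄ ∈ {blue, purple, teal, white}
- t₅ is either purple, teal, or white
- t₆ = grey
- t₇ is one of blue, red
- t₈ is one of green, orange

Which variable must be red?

t₇

t₆ must be grey (only option left).
The 2 variables t₃ and t₈ are confined to {green, orange}, which locks those values in; drop them from t₁, t₂.
That leaves t₂ = blue. Eliminate blue elsewhere: t₄, t₇.
So red goes to t₇.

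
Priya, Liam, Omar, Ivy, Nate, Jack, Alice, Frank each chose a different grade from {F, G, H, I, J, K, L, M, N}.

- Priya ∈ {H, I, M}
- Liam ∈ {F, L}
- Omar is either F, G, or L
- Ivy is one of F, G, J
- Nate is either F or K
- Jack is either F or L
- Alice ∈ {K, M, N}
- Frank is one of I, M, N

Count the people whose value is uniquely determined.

The 2 variables Liam and Jack are confined to {F, L}, which locks those values in; drop them from Omar, Ivy, Nate.
Omar's domain is down to {G}, so Omar = G. Remove G from Ivy.
That leaves Ivy = J.
That leaves Nate = K. So Alice can't be K.
Determined: Omar=G, Ivy=J, Nate=K. The other people each still have more than one consistent value. That makes 3.

3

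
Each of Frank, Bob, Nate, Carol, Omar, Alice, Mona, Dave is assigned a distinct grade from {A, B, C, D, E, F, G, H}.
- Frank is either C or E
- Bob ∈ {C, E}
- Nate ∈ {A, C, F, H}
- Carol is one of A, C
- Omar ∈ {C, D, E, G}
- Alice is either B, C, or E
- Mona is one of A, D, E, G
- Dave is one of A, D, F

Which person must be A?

The 8 variables together cover exactly {A, B, C, D, E, F, G, H} — 8 values for 8 variables — and B appears only in Alice's list, so Alice = B.
The 7 still-open variables draw from only 7 values {A, C, D, E, F, G, H}, so each is used; only Nate can be H, hence Nate = H.
The 6 still-open variables draw from only 6 values {A, C, D, E, F, G}, so each is used; only Dave can be F, hence Dave = F.
Frank and Bob between them cover only {C, E} — a naked pair. Remove those values from Carol, Omar, Mona.
So A goes to Carol.

Carol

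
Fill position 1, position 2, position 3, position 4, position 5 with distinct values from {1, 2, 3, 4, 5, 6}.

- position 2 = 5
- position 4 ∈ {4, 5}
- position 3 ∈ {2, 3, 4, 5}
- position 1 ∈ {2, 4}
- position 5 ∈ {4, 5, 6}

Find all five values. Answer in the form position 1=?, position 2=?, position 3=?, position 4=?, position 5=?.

position 1=2, position 2=5, position 3=3, position 4=4, position 5=6

position 2's domain is down to {5}, so position 2 = 5. Strike 5 from position 3, position 4, position 5.
That leaves position 4 = 4. Eliminate 4 elsewhere: position 1, position 3, position 5.
position 5 has just one choice, so position 5 = 6.
position 1 must be 2 (only option left). Eliminate 2 elsewhere: position 3.
position 3 has just one choice, so position 3 = 3.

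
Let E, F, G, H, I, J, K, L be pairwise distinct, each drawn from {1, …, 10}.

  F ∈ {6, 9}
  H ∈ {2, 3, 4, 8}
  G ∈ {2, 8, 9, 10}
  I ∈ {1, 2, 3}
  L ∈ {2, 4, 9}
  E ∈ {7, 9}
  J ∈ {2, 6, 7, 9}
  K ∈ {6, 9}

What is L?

4

The 2 variables F and K are confined to {6, 9}, which locks those values in; drop them from E, G, J, L.
That leaves E = 7. Remove 7 from J.
That leaves J = 2. Eliminate 2 elsewhere: G, H, I, L.
So L = 4.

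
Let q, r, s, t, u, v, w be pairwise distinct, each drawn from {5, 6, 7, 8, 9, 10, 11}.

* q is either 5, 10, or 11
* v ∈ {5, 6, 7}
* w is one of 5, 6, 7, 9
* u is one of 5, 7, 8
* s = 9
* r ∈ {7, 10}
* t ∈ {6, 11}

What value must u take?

s must be 9 (only option left). Remove 9 from w.
The 6 still-open variables together cover exactly {5, 6, 7, 8, 10, 11} — 6 values for 6 variables — and 8 appears only in u's list, so u = 8.

8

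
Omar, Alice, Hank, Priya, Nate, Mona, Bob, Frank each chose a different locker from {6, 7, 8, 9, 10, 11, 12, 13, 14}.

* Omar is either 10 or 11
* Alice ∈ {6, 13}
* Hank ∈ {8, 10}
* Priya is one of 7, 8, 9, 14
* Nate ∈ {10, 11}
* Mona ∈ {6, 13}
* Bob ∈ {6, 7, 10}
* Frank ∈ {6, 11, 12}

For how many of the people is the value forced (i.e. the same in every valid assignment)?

3

The 2 variables Omar and Nate are confined to {10, 11}, which locks those values in; drop them from Hank, Bob, Frank.
Hank's domain is down to {8}, so Hank = 8. Remove 8 from Priya.
Alice and Mona share exactly the 2 values {6, 13}; by pigeonhole those values go to them, so strike 6, 13 from Bob, Frank.
Bob must be 7 (only option left). Eliminate 7 elsewhere: Priya.
Frank's domain is down to {12}, so Frank = 12.
Determined: Hank=8, Bob=7, Frank=12. The other people each still have more than one consistent value. That makes 3.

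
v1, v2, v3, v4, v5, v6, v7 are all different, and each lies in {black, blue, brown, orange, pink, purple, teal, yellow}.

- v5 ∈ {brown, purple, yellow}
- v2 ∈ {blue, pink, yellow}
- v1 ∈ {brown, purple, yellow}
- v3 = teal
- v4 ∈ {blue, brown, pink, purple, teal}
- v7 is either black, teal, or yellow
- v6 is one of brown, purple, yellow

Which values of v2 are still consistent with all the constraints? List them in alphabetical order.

v3 has just one choice, so v3 = teal. So v4, v7 can't be teal.
The 6 still-open variables together cover exactly {black, blue, brown, pink, purple, yellow} — 6 values for 6 variables — and black appears only in v7's list, so v7 = black.
The 3 variables v1, v5, v6 are confined to {brown, purple, yellow}, which locks those values in; drop them from v2, v4.
No further eliminations apply; v2 can still be any of blue, pink.

blue, pink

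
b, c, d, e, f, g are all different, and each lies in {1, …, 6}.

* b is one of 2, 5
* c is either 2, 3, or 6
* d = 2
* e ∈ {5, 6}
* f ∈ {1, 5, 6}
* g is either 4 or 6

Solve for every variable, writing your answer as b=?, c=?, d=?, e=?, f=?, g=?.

d must be 2 (only option left). Eliminate 2 elsewhere: b, c.
b must be 5 (only option left). Eliminate 5 elsewhere: e, f.
e must be 6 (only option left). Remove 6 from c, f, g.
f must be 1 (only option left).
g must be 4 (only option left).
That leaves c = 3.

b=5, c=3, d=2, e=6, f=1, g=4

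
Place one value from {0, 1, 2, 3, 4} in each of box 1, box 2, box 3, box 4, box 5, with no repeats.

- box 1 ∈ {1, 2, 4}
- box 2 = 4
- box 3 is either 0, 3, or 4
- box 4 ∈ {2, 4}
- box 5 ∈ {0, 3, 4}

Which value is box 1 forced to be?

box 2 has just one choice, so box 2 = 4. So box 1, box 3, box 4, box 5 can't be 4.
box 4 must be 2 (only option left). Remove 2 from box 1.
So box 1 = 1.

1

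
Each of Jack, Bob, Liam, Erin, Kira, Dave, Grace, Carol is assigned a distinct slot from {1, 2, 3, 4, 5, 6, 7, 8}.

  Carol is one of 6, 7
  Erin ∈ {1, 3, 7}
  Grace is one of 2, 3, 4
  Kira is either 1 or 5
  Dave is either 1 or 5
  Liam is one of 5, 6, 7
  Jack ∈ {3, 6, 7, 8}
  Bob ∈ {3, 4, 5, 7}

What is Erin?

Among the 8 variables, 2 fits only Grace (and all 8 values in {1, 2, 3, 4, 5, 6, 7, 8} must be used), so Grace = 2.
Among the 7 still-open variables, 4 fits only Bob (and all 7 values in {1, 3, 4, 5, 6, 7, 8} must be used), so Bob = 4.
The 6 still-open variables draw from only 6 values {1, 3, 5, 6, 7, 8}, so each is used; only Jack can be 8, hence Jack = 8.
Among the 5 still-open variables, 3 fits only Erin (and all 5 values in {1, 3, 5, 6, 7} must be used), so Erin = 3.

3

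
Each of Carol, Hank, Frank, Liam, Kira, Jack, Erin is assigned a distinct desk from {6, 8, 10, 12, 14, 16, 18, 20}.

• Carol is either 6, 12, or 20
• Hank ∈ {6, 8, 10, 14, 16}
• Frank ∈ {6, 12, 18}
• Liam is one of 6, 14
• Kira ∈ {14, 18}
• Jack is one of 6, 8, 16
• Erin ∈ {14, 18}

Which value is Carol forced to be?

20

The 2 variables Kira and Erin are confined to {14, 18}, which locks those values in; drop them from Hank, Frank, Liam.
That leaves Liam = 6. So Carol, Hank, Frank, Jack can't be 6.
Frank's domain is down to {12}, so Frank = 12. Strike 12 from Carol.
So Carol = 20.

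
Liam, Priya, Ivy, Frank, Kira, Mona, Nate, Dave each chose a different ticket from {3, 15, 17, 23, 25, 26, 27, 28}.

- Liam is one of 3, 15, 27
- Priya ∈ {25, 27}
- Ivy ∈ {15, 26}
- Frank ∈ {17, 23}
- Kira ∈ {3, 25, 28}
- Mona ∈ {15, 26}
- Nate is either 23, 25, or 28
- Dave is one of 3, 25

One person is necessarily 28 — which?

The 8 variables together cover exactly {3, 15, 17, 23, 25, 26, 27, 28} — 8 values for 8 variables — and 17 appears only in Frank's list, so Frank = 17.
Among the 7 still-open variables, 23 fits only Nate (and all 7 values in {3, 15, 23, 25, 26, 27, 28} must be used), so Nate = 23.
The 6 still-open variables together cover exactly {3, 15, 25, 26, 27, 28} — 6 values for 6 variables — and 28 appears only in Kira's list, so Kira = 28.

Kira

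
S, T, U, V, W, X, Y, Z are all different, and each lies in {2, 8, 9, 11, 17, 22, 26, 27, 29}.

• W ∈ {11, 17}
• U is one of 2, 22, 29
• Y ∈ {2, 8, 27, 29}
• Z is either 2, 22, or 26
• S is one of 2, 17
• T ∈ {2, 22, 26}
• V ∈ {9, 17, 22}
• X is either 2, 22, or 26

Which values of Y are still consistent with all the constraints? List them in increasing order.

8, 27

The 3 variables T, X, Z are confined to {2, 22, 26}, which locks those values in; drop them from S, U, V, Y.
S has just one choice, so S = 17. Eliminate 17 elsewhere: V, W.
That leaves U = 29. Eliminate 29 elsewhere: Y.
V has just one choice, so V = 9.
W must be 11 (only option left).
No further eliminations apply; Y can still be any of 8, 27.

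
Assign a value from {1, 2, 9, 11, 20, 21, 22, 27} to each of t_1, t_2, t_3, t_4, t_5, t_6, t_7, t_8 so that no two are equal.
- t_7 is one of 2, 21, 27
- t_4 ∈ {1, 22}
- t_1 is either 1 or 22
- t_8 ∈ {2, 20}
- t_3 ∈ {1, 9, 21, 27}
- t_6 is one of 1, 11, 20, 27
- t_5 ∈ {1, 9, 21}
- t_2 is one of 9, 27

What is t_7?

2

Among the 8 variables, 11 fits only t_6 (and all 8 values in {1, 2, 9, 11, 20, 21, 22, 27} must be used), so t_6 = 11.
The 7 still-open variables together cover exactly {1, 2, 9, 20, 21, 22, 27} — 7 values for 7 variables — and 20 appears only in t_8's list, so t_8 = 20.
The 6 still-open variables draw from only 6 values {1, 2, 9, 21, 22, 27}, so each is used; only t_7 can be 2, hence t_7 = 2.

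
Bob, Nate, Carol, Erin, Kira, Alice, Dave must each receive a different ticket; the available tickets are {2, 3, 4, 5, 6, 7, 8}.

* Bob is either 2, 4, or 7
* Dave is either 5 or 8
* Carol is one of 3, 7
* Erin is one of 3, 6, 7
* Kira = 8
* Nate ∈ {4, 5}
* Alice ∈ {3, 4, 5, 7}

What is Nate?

4

Kira's domain is down to {8}, so Kira = 8. So Dave can't be 8.
Dave's domain is down to {5}, so Dave = 5. Eliminate 5 elsewhere: Nate, Alice.
So Nate = 4.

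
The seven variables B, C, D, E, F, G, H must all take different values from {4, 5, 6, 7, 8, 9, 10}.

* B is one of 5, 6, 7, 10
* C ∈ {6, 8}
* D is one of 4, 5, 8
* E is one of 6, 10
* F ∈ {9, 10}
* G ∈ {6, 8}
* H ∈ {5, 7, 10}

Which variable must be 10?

E

Among the 7 variables, 4 fits only D (and all 7 values in {4, 5, 6, 7, 8, 9, 10} must be used), so D = 4.
Among the 6 still-open variables, 9 fits only F (and all 6 values in {5, 6, 7, 8, 9, 10} must be used), so F = 9.
C and G between them cover only {6, 8} — a naked pair. Remove those values from B, E.
So 10 goes to E.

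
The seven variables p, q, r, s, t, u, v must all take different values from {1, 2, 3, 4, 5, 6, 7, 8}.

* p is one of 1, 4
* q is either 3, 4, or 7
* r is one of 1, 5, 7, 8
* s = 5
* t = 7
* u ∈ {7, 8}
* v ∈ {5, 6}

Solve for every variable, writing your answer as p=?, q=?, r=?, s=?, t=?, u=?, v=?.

s must be 5 (only option left). Strike 5 from r, v.
t must be 7 (only option left). Strike 7 from q, r, u.
That leaves u = 8. So r can't be 8.
v has just one choice, so v = 6.
r must be 1 (only option left). Eliminate 1 elsewhere: p.
p has just one choice, so p = 4. So q can't be 4.
q's domain is down to {3}, so q = 3.

p=4, q=3, r=1, s=5, t=7, u=8, v=6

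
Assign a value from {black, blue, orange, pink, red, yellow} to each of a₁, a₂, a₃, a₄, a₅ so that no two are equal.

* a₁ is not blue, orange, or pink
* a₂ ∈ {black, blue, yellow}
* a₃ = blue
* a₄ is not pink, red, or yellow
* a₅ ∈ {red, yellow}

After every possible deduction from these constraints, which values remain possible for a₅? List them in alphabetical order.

a₃'s domain is down to {blue}, so a₃ = blue. Eliminate blue elsewhere: a₂, a₄.
Among the 4 still-open variables, orange fits only a₄ (and all 4 values in {black, orange, red, yellow} must be used), so a₄ = orange.
No further eliminations apply; a₅ can still be any of red, yellow.

red, yellow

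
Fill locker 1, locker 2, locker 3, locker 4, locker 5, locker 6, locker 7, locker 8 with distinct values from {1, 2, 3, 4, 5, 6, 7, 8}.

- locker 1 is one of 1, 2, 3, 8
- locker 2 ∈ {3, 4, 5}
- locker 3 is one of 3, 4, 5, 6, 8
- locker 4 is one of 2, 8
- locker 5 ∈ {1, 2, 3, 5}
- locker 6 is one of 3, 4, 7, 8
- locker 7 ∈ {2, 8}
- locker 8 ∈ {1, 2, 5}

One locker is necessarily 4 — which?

locker 2

Among the 8 variables, 6 fits only locker 3 (and all 8 values in {1, 2, 3, 4, 5, 6, 7, 8} must be used), so locker 3 = 6.
The 7 still-open variables together cover exactly {1, 2, 3, 4, 5, 7, 8} — 7 values for 7 variables — and 7 appears only in locker 6's list, so locker 6 = 7.
The 6 still-open variables draw from only 6 values {1, 2, 3, 4, 5, 8}, so each is used; only locker 2 can be 4, hence locker 2 = 4.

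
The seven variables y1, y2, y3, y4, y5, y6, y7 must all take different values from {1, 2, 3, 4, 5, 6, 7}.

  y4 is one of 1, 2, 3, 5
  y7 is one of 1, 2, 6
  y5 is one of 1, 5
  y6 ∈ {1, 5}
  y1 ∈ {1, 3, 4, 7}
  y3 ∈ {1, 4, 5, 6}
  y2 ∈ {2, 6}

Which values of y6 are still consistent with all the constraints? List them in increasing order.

1, 5

Among the 7 variables, 7 fits only y1 (and all 7 values in {1, 2, 3, 4, 5, 6, 7} must be used), so y1 = 7.
Among the 6 still-open variables, 3 fits only y4 (and all 6 values in {1, 2, 3, 4, 5, 6} must be used), so y4 = 3.
Among the 5 still-open variables, 4 fits only y3 (and all 5 values in {1, 2, 4, 5, 6} must be used), so y3 = 4.
The 2 variables y5 and y6 are confined to {1, 5}, which locks those values in; drop them from y7.
No further eliminations apply; y6 can still be any of 1, 5.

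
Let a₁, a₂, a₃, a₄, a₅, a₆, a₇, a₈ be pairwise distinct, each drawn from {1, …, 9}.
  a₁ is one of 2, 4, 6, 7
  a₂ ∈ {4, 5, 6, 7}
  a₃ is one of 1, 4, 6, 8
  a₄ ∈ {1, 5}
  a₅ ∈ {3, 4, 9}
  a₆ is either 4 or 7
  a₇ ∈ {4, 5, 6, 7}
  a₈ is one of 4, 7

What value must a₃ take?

8

The 2 variables a₆ and a₈ are confined to {4, 7}, which locks those values in; drop them from a₁, a₂, a₃, a₅, a₇.
a₂ and a₇ share exactly the 2 values {5, 6}; by pigeonhole those values go to them, so strike 5, 6 from a₁, a₃, a₄.
a₁ has just one choice, so a₁ = 2.
a₄'s domain is down to {1}, so a₄ = 1. Strike 1 from a₃.
So a₃ = 8.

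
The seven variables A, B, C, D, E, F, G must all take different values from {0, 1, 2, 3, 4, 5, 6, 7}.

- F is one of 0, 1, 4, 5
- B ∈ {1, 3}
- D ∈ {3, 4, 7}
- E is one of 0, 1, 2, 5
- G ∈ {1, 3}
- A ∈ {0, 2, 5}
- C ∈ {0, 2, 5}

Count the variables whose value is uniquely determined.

The 7 variables draw from only 7 values {0, 1, 2, 3, 4, 5, 7}, so each is used; only D can be 7, hence D = 7.
The 6 still-open variables draw from only 6 values {0, 1, 2, 3, 4, 5}, so each is used; only F can be 4, hence F = 4.
The 2 variables B and G are confined to {1, 3}, which locks those values in; drop them from E.
Determined: D=7, F=4. The other variables each still have more than one consistent value. That makes 2.

2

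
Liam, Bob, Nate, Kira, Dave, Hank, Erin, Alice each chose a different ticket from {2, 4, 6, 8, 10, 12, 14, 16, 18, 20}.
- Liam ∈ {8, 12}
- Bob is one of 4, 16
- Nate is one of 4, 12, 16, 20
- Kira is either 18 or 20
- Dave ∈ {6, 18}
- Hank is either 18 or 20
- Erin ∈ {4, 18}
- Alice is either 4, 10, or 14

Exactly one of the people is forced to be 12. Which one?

Nate

Kira and Hank share exactly the 2 values {18, 20}; by pigeonhole those values go to them, so strike 18, 20 from Nate, Dave, Erin.
Dave has just one choice, so Dave = 6.
Erin's domain is down to {4}, so Erin = 4. Strike 4 from Bob, Nate, Alice.
Bob must be 16 (only option left). Remove 16 from Nate.
So 12 goes to Nate.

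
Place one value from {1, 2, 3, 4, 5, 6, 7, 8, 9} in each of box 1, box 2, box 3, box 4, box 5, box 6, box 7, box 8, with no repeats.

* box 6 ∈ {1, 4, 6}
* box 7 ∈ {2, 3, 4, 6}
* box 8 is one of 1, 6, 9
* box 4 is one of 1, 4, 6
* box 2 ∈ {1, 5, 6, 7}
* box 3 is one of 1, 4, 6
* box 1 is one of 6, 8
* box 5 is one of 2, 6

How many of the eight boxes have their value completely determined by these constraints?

4

box 3, box 4, box 6 share exactly the 3 values {1, 4, 6}; by pigeonhole those values go to them, so strike 1, 4, 6 from box 1, box 2, box 5, box 7, box 8.
That leaves box 1 = 8.
box 5's domain is down to {2}, so box 5 = 2. Strike 2 from box 7.
box 7 must be 3 (only option left).
box 8 must be 9 (only option left).
Determined: box 1=8, box 5=2, box 7=3, box 8=9. The other boxes each still have more than one consistent value. That makes 4.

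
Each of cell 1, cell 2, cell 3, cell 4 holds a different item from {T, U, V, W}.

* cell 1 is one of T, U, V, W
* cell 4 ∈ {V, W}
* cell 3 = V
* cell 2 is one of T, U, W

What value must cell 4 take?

cell 3's domain is down to {V}, so cell 3 = V. Strike V from cell 1, cell 4.
So cell 4 = W.

W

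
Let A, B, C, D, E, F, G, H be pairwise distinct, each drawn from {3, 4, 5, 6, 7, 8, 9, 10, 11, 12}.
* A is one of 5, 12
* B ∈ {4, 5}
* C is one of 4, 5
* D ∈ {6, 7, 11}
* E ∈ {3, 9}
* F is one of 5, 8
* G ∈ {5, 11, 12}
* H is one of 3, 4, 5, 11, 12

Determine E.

B and C share exactly the 2 values {4, 5}; by pigeonhole those values go to them, so strike 4, 5 from A, F, G, H.
A must be 12 (only option left). Eliminate 12 elsewhere: G, H.
F's domain is down to {8}, so F = 8.
G's domain is down to {11}, so G = 11. Eliminate 11 elsewhere: D, H.
H's domain is down to {3}, so H = 3. Eliminate 3 elsewhere: E.
So E = 9.

9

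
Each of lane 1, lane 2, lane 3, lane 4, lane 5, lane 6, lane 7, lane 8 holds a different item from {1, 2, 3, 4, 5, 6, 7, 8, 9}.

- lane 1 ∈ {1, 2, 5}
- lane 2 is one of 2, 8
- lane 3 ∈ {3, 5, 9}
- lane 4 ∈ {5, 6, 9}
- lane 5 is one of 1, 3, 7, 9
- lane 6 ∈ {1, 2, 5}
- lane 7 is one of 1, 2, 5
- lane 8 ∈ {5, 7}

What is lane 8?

Among the 8 variables, 6 fits only lane 4 (and all 8 values in {1, 2, 3, 5, 6, 7, 8, 9} must be used), so lane 4 = 6.
The 7 still-open variables draw from only 7 values {1, 2, 3, 5, 7, 8, 9}, so each is used; only lane 2 can be 8, hence lane 2 = 8.
The 3 variables lane 1, lane 6, lane 7 are confined to {1, 2, 5}, which locks those values in; drop them from lane 3, lane 5, lane 8.
So lane 8 = 7.

7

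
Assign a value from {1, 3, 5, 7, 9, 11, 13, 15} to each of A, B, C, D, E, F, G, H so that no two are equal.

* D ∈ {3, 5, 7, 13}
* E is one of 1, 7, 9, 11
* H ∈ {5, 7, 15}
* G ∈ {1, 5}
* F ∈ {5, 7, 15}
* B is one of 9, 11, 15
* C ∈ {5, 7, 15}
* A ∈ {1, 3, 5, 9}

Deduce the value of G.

1

The 8 variables together cover exactly {1, 3, 5, 7, 9, 11, 13, 15} — 8 values for 8 variables — and 13 appears only in D's list, so D = 13.
Among the 7 still-open variables, 3 fits only A (and all 7 values in {1, 3, 5, 7, 9, 11, 15} must be used), so A = 3.
C, F, H between them cover only {5, 7, 15} — a naked triple. Remove those values from B, E, G.
So G = 1.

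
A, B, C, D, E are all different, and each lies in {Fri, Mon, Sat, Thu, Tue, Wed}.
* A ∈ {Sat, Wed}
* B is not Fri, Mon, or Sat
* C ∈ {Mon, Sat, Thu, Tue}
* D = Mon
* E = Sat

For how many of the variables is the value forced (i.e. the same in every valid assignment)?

3

D has just one choice, so D = Mon. Eliminate Mon elsewhere: C.
E's domain is down to {Sat}, so E = Sat. So A, C can't be Sat.
A has just one choice, so A = Wed. So B can't be Wed.
Determined: A=Wed, D=Mon, E=Sat. The other variables each still have more than one consistent value. That makes 3.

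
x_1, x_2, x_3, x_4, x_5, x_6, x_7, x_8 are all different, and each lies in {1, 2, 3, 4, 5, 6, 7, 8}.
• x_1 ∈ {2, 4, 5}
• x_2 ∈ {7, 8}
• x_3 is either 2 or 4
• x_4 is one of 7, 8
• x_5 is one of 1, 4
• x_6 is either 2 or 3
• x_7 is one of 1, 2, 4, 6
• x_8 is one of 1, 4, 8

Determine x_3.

Among the 8 variables, 3 fits only x_6 (and all 8 values in {1, 2, 3, 4, 5, 6, 7, 8} must be used), so x_6 = 3.
The 7 still-open variables draw from only 7 values {1, 2, 4, 5, 6, 7, 8}, so each is used; only x_1 can be 5, hence x_1 = 5.
The 6 still-open variables together cover exactly {1, 2, 4, 6, 7, 8} — 6 values for 6 variables — and 6 appears only in x_7's list, so x_7 = 6.
Among the 5 still-open variables, 2 fits only x_3 (and all 5 values in {1, 2, 4, 7, 8} must be used), so x_3 = 2.

2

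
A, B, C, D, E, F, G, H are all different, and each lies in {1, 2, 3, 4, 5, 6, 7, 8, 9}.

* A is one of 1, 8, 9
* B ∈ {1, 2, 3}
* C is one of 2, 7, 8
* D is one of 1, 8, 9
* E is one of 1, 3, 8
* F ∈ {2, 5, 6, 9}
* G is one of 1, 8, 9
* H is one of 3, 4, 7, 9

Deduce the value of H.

A, D, G share exactly the 3 values {1, 8, 9}; by pigeonhole those values go to them, so strike 1, 8, 9 from B, C, E, F, H.
E has just one choice, so E = 3. So B, H can't be 3.
B's domain is down to {2}, so B = 2. Eliminate 2 elsewhere: C, F.
C must be 7 (only option left). So H can't be 7.
So H = 4.

4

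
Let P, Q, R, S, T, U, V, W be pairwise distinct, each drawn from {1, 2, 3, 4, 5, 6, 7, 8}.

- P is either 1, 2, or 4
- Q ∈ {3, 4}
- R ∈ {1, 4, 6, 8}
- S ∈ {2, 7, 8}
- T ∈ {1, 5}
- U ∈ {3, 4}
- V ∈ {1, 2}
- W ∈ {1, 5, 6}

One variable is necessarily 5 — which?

T

The 8 variables draw from only 8 values {1, 2, 3, 4, 5, 6, 7, 8}, so each is used; only S can be 7, hence S = 7.
The 7 still-open variables draw from only 7 values {1, 2, 3, 4, 5, 6, 8}, so each is used; only R can be 8, hence R = 8.
The 6 still-open variables together cover exactly {1, 2, 3, 4, 5, 6} — 6 values for 6 variables — and 6 appears only in W's list, so W = 6.
The 5 still-open variables draw from only 5 values {1, 2, 3, 4, 5}, so each is used; only T can be 5, hence T = 5.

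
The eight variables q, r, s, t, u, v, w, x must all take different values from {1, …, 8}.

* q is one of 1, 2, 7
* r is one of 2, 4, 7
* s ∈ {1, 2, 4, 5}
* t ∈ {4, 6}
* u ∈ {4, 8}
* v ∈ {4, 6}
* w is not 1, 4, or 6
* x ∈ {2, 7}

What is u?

8

Among the 8 variables, 3 fits only w (and all 8 values in {1, 2, 3, 4, 5, 6, 7, 8} must be used), so w = 3.
Among the 7 still-open variables, 5 fits only s (and all 7 values in {1, 2, 4, 5, 6, 7, 8} must be used), so s = 5.
Among the 6 still-open variables, 1 fits only q (and all 6 values in {1, 2, 4, 6, 7, 8} must be used), so q = 1.
Among the 5 still-open variables, 8 fits only u (and all 5 values in {2, 4, 6, 7, 8} must be used), so u = 8.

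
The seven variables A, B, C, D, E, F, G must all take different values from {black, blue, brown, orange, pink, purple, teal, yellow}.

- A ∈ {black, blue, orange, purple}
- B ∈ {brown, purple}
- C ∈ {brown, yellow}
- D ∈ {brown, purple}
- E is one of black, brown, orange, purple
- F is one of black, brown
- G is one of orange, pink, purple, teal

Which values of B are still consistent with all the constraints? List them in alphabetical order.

B and D share exactly the 2 values {brown, purple}; by pigeonhole those values go to them, so strike brown, purple from A, C, E, F, G.
That leaves C = yellow.
F must be black (only option left). Remove black from A, E.
E's domain is down to {orange}, so E = orange. Remove orange from A, G.
A must be blue (only option left).
No further eliminations apply; B can still be any of brown, purple.

brown, purple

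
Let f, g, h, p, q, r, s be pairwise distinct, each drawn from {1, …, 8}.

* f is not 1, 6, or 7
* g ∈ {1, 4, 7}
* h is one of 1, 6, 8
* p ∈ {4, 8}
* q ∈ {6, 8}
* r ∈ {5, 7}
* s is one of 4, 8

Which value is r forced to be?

p and s share exactly the 2 values {4, 8}; by pigeonhole those values go to them, so strike 4, 8 from f, g, h, q.
q's domain is down to {6}, so q = 6. Strike 6 from h.
That leaves h = 1. Remove 1 from g.
g's domain is down to {7}, so g = 7. Strike 7 from r.
So r = 5.

5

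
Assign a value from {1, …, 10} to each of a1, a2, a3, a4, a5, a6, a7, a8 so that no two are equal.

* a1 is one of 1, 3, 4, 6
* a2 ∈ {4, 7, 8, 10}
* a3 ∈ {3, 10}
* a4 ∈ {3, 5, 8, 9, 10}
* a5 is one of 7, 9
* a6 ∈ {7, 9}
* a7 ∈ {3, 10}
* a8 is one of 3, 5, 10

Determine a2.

a3 and a7 between them cover only {3, 10} — a naked pair. Remove those values from a1, a2, a4, a8.
That leaves a8 = 5. So a4 can't be 5.
a5 and a6 between them cover only {7, 9} — a naked pair. Remove those values from a2, a4.
a4 has just one choice, so a4 = 8. Strike 8 from a2.
So a2 = 4.

4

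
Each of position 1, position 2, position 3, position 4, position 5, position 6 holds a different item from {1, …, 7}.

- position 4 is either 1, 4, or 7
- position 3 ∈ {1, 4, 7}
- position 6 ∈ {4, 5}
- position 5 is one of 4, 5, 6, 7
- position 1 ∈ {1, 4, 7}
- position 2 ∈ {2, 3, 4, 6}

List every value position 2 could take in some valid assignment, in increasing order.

2, 3

position 1, position 3, position 4 between them cover only {1, 4, 7} — a naked triple. Remove those values from position 2, position 5, position 6.
position 6 has just one choice, so position 6 = 5. So position 5 can't be 5.
position 5's domain is down to {6}, so position 5 = 6. Eliminate 6 elsewhere: position 2.
No further eliminations apply; position 2 can still be any of 2, 3.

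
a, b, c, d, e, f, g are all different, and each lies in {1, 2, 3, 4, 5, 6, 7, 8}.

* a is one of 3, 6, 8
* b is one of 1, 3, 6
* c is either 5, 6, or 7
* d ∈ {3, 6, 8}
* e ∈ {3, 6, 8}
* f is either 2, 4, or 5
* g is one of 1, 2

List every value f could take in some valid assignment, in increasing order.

4, 5

a, d, e between them cover only {3, 6, 8} — a naked triple. Remove those values from b, c.
b has just one choice, so b = 1. So g can't be 1.
g must be 2 (only option left). So f can't be 2.
No further eliminations apply; f can still be any of 4, 5.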